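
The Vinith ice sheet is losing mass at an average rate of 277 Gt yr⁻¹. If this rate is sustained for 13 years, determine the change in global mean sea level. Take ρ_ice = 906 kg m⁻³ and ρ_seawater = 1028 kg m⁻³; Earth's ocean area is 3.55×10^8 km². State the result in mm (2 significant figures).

≈ 9.9 mm

Total mass lost = 277 Gt/yr × 13 yr = 3601 Gt = 3.601×10^15 kg.
ρ_w = 1028 kg m⁻³, so water volume = 3.601×10^15 / 1028 = 3.503×10^12 m³.
Δh = 3.503×10^12 / 3.55×10^14 = 9.87×10^-3 m = 9.9 mm.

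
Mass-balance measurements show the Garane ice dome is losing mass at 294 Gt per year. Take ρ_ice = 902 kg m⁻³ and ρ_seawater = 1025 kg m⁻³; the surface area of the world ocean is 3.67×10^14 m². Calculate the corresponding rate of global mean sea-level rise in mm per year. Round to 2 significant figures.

≈ 0.78 mm/yr

ρ_w = 1025 kg m⁻³. Annual water volume added = 294 Gt / ρ_w = 2.940×10^14 kg / 1025 kg m⁻³ = 2.868×10^11 m³.
Δh per year = 2.868×10^11 / 3.67×10^14 = 7.82×10^-4 m = 0.78 mm.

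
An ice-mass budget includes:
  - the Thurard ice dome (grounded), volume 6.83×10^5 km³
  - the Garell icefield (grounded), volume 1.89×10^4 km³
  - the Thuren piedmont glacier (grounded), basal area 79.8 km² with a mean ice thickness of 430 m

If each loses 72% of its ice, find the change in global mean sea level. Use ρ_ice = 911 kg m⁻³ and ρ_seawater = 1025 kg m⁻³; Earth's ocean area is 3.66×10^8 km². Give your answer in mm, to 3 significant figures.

≈ 1230 mm

Thurard: 0.72 × 6.83×10^5 km³ × (911/1025) = 4.371×10^5 km³ of water.
Garell: 0.72 × 1.89×10^4 km³ × (911/1025) = 1.209×10^4 km³ of water.
Thuren: ice volume = 79.8 km² × 430 m = 34.31 km³; 0.72 × 34.31 × (911/1025) = 21.96 km³ of water.
Total added water ≈ 4.492×10^14 m³ over 3.66×10^14 m² → Δh = 1.23 m = 1230 mm.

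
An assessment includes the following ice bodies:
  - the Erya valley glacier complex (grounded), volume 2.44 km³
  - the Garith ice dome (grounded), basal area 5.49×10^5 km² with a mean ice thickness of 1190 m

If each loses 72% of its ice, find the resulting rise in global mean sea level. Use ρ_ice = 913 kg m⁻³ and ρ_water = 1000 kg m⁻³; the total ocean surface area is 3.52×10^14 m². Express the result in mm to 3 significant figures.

≈ 1220 mm

Erya: 0.72 × 2.44 km³ × (913/1000) = 1.604 km³ of water.
Garith: ice volume = 5.49×10^5 km² × 1190 m = 6.533×10^5 km³; 0.72 × 6.533×10^5 × (913/1000) = 4.295×10^5 km³ of water.
Total added water ≈ 4.295×10^14 m³ over 3.52×10^14 m² → Δh = 1.22 m = 1220 mm.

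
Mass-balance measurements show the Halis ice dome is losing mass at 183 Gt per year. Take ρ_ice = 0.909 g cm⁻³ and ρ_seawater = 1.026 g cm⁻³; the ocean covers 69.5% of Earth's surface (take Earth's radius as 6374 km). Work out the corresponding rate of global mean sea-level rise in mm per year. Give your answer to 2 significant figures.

ρ_w = 1.026 g cm⁻³ = 1026 kg m⁻³. Annual water volume added = 183 Gt / ρ_w = 1.830×10^14 kg / 1026 kg m⁻³ = 1.784×10^11 m³.
Δh per year = 1.784×10^11 / 3.55×10^14 = 5.03×10^-4 m = 0.50 mm.

≈ 0.50 mm/yr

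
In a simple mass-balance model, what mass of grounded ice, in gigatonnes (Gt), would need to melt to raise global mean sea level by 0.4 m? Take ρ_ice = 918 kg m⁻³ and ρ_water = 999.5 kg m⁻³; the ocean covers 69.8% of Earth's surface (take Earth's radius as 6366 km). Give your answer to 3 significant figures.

Required water volume = Δh × A = 0.4 m × 3.55×10^14 m² = 1.422×10^14 m³.
ρ_w = 999.5 kg m⁻³, so the mass of water = 1.422×10^14 m³ × 999.5 kg m⁻³ = 1.421×10^17 kg = 1.42×10^5 Gt (and the same mass of ice, by conservation).

≈ 1.42×10^5 Gt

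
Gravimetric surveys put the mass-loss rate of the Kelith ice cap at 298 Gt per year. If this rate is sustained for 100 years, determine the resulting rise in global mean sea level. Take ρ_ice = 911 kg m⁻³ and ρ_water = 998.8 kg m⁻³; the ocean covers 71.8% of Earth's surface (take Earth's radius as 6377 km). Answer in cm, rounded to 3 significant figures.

≈ 8.13 cm

Total mass lost = 298 Gt/yr × 100 yr = 2.980×10^4 Gt = 2.980×10^16 kg.
ρ_w = 998.8 kg m⁻³, so water volume = 2.980×10^16 / 998.8 = 2.984×10^13 m³.
Δh = 2.984×10^13 / 3.67×10^14 = 0.0813 m = 8.13 cm.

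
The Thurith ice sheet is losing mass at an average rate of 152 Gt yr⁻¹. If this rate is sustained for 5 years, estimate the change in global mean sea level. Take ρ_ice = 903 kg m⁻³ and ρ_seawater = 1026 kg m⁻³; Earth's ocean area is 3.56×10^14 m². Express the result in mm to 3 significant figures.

Total mass lost = 152 Gt/yr × 5 yr = 760.0 Gt = 7.600×10^14 kg.
ρ_w = 1026 kg m⁻³, so water volume = 7.600×10^14 / 1026 = 7.407×10^11 m³.
Δh = 7.407×10^11 / 3.56×10^14 = 2.08×10^-3 m = 2.08 mm.

≈ 2.08 mm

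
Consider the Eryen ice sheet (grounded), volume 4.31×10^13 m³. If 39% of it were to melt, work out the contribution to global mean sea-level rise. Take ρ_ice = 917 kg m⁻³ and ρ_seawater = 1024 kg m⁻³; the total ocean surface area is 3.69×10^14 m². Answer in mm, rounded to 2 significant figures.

≈ 41 mm

Eryen: 0.39 × 4.31×10^13 m³ × (917/1024) = 1.505×10^13 m³ of water.
Spread over 3.69×10^14 m² of ocean, Δh = 1.505×10^13 / 3.69×10^14 = 0.0408 m = 41 mm.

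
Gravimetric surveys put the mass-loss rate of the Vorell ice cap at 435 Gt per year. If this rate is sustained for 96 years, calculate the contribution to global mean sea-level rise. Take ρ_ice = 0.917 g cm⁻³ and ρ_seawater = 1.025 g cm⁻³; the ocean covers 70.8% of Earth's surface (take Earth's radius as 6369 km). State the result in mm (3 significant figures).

Total mass lost = 435 Gt/yr × 96 yr = 4.176×10^4 Gt = 4.176×10^16 kg.
ρ_w = 1.025 g cm⁻³ = 1025 kg m⁻³, so water volume = 4.176×10^16 / 1025 = 4.074×10^13 m³.
Δh = 4.074×10^13 / 3.61×10^14 = 0.113 m = 113 mm.

≈ 113 mm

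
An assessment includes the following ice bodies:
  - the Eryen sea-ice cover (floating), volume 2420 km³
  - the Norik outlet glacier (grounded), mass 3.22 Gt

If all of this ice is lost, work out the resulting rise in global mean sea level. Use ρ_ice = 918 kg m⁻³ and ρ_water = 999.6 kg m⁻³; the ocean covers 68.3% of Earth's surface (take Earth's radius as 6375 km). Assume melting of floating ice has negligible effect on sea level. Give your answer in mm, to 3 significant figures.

The Eryen sea-ice cover is floating and already displaces its own weight of water, so its melt adds essentially nothing to sea level.
Norik: 3.22 Gt = 3.220×10^12 kg; dividing by ρ_w = 999.6 kg m⁻³ gives 3.221×10^9 m³ of water.
Total added water ≈ 3.221×10^9 m³ over 3.49×10^14 m² → Δh = 9.24×10^-6 m = 9.24×10^-3 mm.

≈ 9.24×10^-3 mm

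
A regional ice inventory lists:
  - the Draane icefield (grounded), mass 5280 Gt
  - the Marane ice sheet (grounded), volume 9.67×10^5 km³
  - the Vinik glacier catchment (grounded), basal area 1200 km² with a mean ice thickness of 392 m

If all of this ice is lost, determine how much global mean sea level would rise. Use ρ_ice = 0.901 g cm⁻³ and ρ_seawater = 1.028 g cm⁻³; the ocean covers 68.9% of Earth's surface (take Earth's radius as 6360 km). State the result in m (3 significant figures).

Draane: 5280 Gt = 5.280×10^15 kg; dividing by ρ_w = 1.028 g cm⁻³ = 1028 kg m⁻³ gives 5.136×10^12 m³ of water.
Marane: 9.67×10^5 km³ × (901/1028) = 8.475×10^5 km³ of water.
Vinik: ice volume = 1200 km² × 392 m = 470.4 km³; 470.4 × (901/1028) = 412.3 km³ of water.
Total added water ≈ 8.531×10^14 m³ over 3.50×10^14 m² → Δh = 2.44 m.

≈ 2.44 m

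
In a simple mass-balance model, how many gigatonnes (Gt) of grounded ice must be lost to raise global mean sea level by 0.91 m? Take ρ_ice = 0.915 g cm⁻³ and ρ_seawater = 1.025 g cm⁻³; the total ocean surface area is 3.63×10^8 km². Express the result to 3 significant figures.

≈ 3.39×10^5 Gt

Required water volume = Δh × A = 0.91 m × 3.63×10^14 m² = 3.303×10^14 m³.
ρ_w = 1.025 g cm⁻³ = 1025 kg m⁻³, so the mass of water = 3.303×10^14 m³ × 1025 kg m⁻³ = 3.386×10^17 kg = 3.39×10^5 Gt (and the same mass of ice, by conservation).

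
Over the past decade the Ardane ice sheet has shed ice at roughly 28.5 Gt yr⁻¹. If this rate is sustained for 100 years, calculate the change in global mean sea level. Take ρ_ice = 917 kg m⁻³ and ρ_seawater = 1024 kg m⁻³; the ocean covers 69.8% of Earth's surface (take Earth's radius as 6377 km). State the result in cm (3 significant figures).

Total mass lost = 28.5 Gt/yr × 100 yr = 2850 Gt = 2.850×10^15 kg.
ρ_w = 1024 kg m⁻³, so water volume = 2.850×10^15 / 1024 = 2.783×10^12 m³.
Δh = 2.783×10^12 / 3.57×10^14 = 7.80×10^-3 m = 0.780 cm.

≈ 0.780 cm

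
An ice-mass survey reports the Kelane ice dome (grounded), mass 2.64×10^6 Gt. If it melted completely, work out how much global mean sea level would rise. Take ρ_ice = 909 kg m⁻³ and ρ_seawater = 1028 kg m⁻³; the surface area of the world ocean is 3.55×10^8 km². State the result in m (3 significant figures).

≈ 7.23 m

Kelane: 2.64×10^6 Gt = 2.640×10^18 kg; dividing by ρ_w = 1028 kg m⁻³ gives 2.568×10^15 m³ of water.
Spread over 3.55×10^14 m² of ocean, Δh = 2.568×10^15 / 3.55×10^14 = 7.23 m.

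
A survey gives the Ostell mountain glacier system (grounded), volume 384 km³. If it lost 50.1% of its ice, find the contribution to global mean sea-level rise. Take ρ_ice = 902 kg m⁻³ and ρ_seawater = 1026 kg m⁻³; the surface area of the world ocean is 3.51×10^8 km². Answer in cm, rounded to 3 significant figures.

Ostell: 0.501 × 384 km³ × (902/1026) = 169.1 km³ of water.
Spread over 3.51×10^14 m² of ocean, Δh = 1.691×10^11 / 3.51×10^14 = 4.82×10^-4 m = 0.0482 cm.

≈ 0.0482 cm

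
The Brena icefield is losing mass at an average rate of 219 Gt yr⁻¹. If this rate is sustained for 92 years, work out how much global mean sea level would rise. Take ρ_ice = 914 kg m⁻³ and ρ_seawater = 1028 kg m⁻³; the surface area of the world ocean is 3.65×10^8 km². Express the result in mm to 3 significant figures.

≈ 53.7 mm

Total mass lost = 219 Gt/yr × 92 yr = 2.015×10^4 Gt = 2.015×10^16 kg.
ρ_w = 1028 kg m⁻³, so water volume = 2.015×10^16 / 1028 = 1.960×10^13 m³.
Δh = 1.960×10^13 / 3.65×10^14 = 0.0537 m = 53.7 mm.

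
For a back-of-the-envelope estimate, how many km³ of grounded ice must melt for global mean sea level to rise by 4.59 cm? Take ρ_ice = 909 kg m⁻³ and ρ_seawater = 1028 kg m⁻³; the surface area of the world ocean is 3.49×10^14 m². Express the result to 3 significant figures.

≈ 1.81×10^4 km³

Required water volume = Δh × A = 0.0459 m × 3.49×10^14 m² = 1.602×10^13 m³ = 1.602×10^4 km³.
Ice volume = water volume × ρ_w/ρ_ice = 1.602×10^4 × 1028/909 = 1.81×10^4 km³.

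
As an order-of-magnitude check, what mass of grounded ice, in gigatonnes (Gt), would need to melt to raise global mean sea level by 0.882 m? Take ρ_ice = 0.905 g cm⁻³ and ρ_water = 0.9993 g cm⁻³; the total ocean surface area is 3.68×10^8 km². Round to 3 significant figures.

Required water volume = Δh × A = 0.882 m × 3.68×10^14 m² = 3.246×10^14 m³.
ρ_w = 0.9993 g cm⁻³ = 999.3 kg m⁻³, so the mass of water = 3.246×10^14 m³ × 999.3 kg m⁻³ = 3.243×10^17 kg = 3.24×10^5 Gt (and the same mass of ice, by conservation).

≈ 3.24×10^5 Gt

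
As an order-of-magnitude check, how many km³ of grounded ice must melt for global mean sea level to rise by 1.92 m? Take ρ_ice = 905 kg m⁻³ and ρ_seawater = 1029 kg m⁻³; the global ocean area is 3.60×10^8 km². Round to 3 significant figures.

Required water volume = Δh × A = 1.92 m × 3.60×10^14 m² = 6.912×10^14 m³ = 6.912×10^5 km³.
Ice volume = water volume × ρ_w/ρ_ice = 6.912×10^5 × 1029/905 = 7.86×10^5 km³.

≈ 7.86×10^5 km³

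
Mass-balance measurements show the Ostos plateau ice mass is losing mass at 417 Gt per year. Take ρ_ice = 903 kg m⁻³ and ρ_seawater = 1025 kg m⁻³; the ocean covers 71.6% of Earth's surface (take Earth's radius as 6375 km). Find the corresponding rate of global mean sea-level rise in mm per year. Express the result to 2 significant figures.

ρ_w = 1025 kg m⁻³. Annual water volume added = 417 Gt / ρ_w = 4.170×10^14 kg / 1025 kg m⁻³ = 4.068×10^11 m³.
Δh per year = 4.068×10^11 / 3.66×10^14 = 1.11×10^-3 m = 1.1 mm.

≈ 1.1 mm/yr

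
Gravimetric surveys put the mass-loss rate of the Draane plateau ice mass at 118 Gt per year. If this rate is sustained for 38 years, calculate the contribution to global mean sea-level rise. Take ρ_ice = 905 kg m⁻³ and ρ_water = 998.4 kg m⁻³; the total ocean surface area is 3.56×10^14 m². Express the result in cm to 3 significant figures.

≈ 1.26 cm

Total mass lost = 118 Gt/yr × 38 yr = 4484 Gt = 4.484×10^15 kg.
ρ_w = 998.4 kg m⁻³, so water volume = 4.484×10^15 / 998.4 = 4.491×10^12 m³.
Δh = 4.491×10^12 / 3.56×10^14 = 0.0126 m = 1.26 cm.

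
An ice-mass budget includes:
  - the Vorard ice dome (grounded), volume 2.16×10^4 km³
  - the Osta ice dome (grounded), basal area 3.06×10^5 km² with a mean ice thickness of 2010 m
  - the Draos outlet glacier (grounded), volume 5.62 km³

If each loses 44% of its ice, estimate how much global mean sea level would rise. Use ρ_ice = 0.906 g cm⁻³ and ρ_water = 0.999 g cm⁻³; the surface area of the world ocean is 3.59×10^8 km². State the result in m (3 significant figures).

Vorard: 0.44 × 2.16×10^4 km³ × (906/999) = 8619 km³ of water.
Osta: ice volume = 3.06×10^5 km² × 2010 m = 6.151×10^5 km³; 0.44 × 6.151×10^5 × (906/999) = 2.454×10^5 km³ of water.
Draos: 0.44 × 5.62 km³ × (906/999) = 2.243 km³ of water.
Total added water ≈ 2.541×10^14 m³ over 3.59×10^14 m² → Δh = 0.708 m.

≈ 0.708 m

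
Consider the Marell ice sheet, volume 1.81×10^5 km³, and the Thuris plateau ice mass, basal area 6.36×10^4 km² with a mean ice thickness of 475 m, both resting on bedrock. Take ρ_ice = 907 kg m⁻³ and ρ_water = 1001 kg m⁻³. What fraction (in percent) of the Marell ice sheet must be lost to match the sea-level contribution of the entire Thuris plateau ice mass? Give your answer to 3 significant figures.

≈ 16.7 %

Equal sea-level rise means equal mass of meltwater, i.e. equal mass of ice lost.
Ice mass of Thuris: 2.740×10^16 kg; ice mass of Marell: 1.642×10^17 kg.
Fraction required = 2.740×10^16 / 1.642×10^17 = 0.167 → 16.7 %.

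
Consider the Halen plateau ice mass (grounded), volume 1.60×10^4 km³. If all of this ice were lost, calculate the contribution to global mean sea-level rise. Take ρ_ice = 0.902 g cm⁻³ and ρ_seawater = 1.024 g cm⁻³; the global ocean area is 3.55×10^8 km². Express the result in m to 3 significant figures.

≈ 0.0397 m

Halen: 1.60×10^4 km³ × (902/1024) = 1.409×10^4 km³ of water.
Spread over 3.55×10^14 m² of ocean, Δh = 1.409×10^13 / 3.55×10^14 = 0.0397 m.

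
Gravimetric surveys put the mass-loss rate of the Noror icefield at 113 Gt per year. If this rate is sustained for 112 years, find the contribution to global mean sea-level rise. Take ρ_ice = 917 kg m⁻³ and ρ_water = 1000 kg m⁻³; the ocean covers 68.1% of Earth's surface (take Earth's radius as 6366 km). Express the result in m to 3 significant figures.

≈ 0.0365 m

Total mass lost = 113 Gt/yr × 112 yr = 1.266×10^4 Gt = 1.266×10^16 kg.
ρ_w = 1000 kg m⁻³, so water volume = 1.266×10^16 / 1000 = 1.266×10^13 m³.
Δh = 1.266×10^13 / 3.47×10^14 = 0.0365 m.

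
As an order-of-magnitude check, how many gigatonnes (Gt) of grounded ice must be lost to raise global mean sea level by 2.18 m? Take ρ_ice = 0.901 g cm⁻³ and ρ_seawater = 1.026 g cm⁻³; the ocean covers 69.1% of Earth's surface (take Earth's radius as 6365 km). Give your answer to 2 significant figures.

Required water volume = Δh × A = 2.18 m × 3.52×10^14 m² = 7.669×10^14 m³.
ρ_w = 1.026 g cm⁻³ = 1026 kg m⁻³, so the mass of water = 7.669×10^14 m³ × 1026 kg m⁻³ = 7.868×10^17 kg = 7.9×10^5 Gt (and the same mass of ice, by conservation).

≈ 7.9×10^5 Gt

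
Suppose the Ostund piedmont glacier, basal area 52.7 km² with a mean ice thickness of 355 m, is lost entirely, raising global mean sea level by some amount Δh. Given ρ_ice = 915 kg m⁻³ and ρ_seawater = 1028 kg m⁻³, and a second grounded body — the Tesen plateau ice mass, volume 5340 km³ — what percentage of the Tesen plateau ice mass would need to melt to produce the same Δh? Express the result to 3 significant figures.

≈ 0.350 %

Equal sea-level rise means equal mass of meltwater, i.e. equal mass of ice lost.
Ice mass of Ostund: 1.712×10^13 kg; ice mass of Tesen: 4.886×10^15 kg.
Fraction required = 1.712×10^13 / 4.886×10^15 = 3.50×10^-3 → 0.350 %.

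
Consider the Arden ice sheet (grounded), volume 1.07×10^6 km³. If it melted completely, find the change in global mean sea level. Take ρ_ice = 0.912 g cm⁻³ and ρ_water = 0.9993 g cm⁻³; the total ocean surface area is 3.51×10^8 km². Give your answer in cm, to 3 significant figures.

≈ 278 cm

Arden: 1.07×10^6 km³ × (912/999.3) = 9.765×10^5 km³ of water.
Spread over 3.51×10^14 m² of ocean, Δh = 9.765×10^14 / 3.51×10^14 = 2.78 m = 278 cm.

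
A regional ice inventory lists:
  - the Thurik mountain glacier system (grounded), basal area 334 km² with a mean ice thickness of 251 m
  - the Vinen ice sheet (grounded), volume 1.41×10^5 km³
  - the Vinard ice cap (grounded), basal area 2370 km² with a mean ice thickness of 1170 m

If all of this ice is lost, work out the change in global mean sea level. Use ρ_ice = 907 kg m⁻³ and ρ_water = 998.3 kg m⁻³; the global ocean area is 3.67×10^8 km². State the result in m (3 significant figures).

Thurik: ice volume = 334 km² × 251 m = 83.83 km³; 83.83 × (907/998.3) = 76.17 km³ of water.
Vinen: 1.41×10^5 km³ × (907/998.3) = 1.281×10^5 km³ of water.
Vinard: ice volume = 2370 km² × 1170 m = 2773 km³; 2773 × (907/998.3) = 2519 km³ of water.
Total added water ≈ 1.307×10^14 m³ over 3.67×10^14 m² → Δh = 0.356 m.

≈ 0.356 m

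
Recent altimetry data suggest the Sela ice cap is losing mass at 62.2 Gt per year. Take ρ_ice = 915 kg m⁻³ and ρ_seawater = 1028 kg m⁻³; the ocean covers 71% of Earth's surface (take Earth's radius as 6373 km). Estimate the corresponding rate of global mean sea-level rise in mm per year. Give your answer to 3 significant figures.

ρ_w = 1028 kg m⁻³. Annual water volume added = 62.2 Gt / ρ_w = 6.220×10^13 kg / 1028 kg m⁻³ = 6.051×10^10 m³.
Δh per year = 6.051×10^10 / 3.62×10^14 = 1.67×10^-4 m = 0.167 mm.

≈ 0.167 mm/yr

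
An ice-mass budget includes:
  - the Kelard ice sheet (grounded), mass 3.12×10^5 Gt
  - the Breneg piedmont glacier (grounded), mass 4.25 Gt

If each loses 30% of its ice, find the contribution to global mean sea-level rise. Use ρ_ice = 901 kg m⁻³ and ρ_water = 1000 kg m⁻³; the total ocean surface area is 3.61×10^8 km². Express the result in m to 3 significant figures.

Kelard: 0.3 × 3.12×10^5 Gt = 9.360×10^16 kg; dividing by ρ_w = 1000 kg m⁻³ gives 9.360×10^13 m³ of water.
Breneg: 0.3 × 4.25 Gt = 1.275×10^12 kg; dividing by ρ_w = 1000 kg m⁻³ gives 1.275×10^9 m³ of water.
Total added water ≈ 9.360×10^13 m³ over 3.61×10^14 m² → Δh = 0.259 m.

≈ 0.259 m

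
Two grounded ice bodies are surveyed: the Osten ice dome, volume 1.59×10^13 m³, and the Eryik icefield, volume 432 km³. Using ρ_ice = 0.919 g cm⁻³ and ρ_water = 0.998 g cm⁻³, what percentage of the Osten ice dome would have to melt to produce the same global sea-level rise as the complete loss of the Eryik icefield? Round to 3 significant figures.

≈ 2.72 %

Equal sea-level rise means equal mass of meltwater, i.e. equal mass of ice lost.
Ice mass of Eryik: 3.970×10^14 kg; ice mass of Osten: 1.461×10^16 kg.
Fraction required = 3.970×10^14 / 1.461×10^16 = 0.0272 → 2.72 %.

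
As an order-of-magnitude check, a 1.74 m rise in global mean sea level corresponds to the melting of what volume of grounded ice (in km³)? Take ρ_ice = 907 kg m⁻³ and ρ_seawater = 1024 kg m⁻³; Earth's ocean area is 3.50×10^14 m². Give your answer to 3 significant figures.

Required water volume = Δh × A = 1.74 m × 3.50×10^14 m² = 6.090×10^14 m³ = 6.090×10^5 km³.
Ice volume = water volume × ρ_w/ρ_ice = 6.090×10^5 × 1024/907 = 6.88×10^5 km³.

≈ 6.88×10^5 km³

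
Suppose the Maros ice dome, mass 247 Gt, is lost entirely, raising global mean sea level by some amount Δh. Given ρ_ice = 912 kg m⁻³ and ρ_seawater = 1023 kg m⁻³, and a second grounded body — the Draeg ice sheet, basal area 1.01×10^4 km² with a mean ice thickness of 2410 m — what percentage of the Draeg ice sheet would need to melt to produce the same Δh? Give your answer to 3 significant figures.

≈ 1.11 %

Equal sea-level rise means equal mass of meltwater, i.e. equal mass of ice lost.
Ice mass of Maros: 2.470×10^14 kg; ice mass of Draeg: 2.220×10^16 kg.
Fraction required = 2.470×10^14 / 2.220×10^16 = 0.0111 → 1.11 %.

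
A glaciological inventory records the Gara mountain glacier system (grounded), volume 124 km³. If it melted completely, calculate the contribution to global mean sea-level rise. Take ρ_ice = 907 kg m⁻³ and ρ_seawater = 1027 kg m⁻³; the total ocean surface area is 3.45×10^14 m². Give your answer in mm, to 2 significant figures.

≈ 0.32 mm

Gara: 124 km³ × (907/1027) = 109.5 km³ of water.
Spread over 3.45×10^14 m² of ocean, Δh = 1.095×10^11 / 3.45×10^14 = 3.17×10^-4 m = 0.32 mm.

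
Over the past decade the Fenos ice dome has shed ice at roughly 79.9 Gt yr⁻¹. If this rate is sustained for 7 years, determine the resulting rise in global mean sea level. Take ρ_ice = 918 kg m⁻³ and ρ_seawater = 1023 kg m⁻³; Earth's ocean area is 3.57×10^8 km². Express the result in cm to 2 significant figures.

Total mass lost = 79.9 Gt/yr × 7 yr = 559.3 Gt = 5.593×10^14 kg.
ρ_w = 1023 kg m⁻³, so water volume = 5.593×10^14 / 1023 = 5.467×10^11 m³.
Δh = 5.467×10^11 / 3.57×10^14 = 1.53×10^-3 m = 0.15 cm.

≈ 0.15 cm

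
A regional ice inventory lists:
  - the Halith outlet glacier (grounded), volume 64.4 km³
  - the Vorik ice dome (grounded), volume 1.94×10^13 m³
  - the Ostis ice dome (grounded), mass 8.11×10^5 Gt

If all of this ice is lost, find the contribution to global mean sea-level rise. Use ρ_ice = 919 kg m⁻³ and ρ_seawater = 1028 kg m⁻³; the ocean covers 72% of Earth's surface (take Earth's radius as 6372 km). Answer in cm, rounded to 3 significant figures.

Halith: 64.4 km³ × (919/1028) = 57.57 km³ of water.
Vorik: 1.94×10^13 m³ × (919/1028) = 1.734×10^13 m³ of water.
Ostis: 8.11×10^5 Gt = 8.110×10^17 kg; dividing by ρ_w = 1028 kg m⁻³ gives 7.889×10^14 m³ of water.
Total added water ≈ 8.063×10^14 m³ over 3.67×10^14 m² → Δh = 2.19 m = 219 cm.

≈ 219 cm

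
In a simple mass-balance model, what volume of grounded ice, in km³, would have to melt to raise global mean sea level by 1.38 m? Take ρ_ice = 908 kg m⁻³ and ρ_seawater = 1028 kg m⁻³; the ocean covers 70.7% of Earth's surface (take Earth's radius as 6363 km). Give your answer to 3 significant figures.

≈ 5.62×10^5 km³

Required water volume = Δh × A = 1.38 m × 3.60×10^14 m² = 4.964×10^14 m³ = 4.964×10^5 km³.
Ice volume = water volume × ρ_w/ρ_ice = 4.964×10^5 × 1028/908 = 5.62×10^5 km³.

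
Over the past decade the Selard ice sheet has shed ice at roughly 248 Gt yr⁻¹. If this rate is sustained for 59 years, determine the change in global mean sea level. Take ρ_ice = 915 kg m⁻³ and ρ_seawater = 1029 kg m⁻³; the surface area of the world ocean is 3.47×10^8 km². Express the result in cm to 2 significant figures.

≈ 4.1 cm

Total mass lost = 248 Gt/yr × 59 yr = 1.463×10^4 Gt = 1.463×10^16 kg.
ρ_w = 1029 kg m⁻³, so water volume = 1.463×10^16 / 1029 = 1.422×10^13 m³.
Δh = 1.422×10^13 / 3.47×10^14 = 0.0410 m = 4.1 cm.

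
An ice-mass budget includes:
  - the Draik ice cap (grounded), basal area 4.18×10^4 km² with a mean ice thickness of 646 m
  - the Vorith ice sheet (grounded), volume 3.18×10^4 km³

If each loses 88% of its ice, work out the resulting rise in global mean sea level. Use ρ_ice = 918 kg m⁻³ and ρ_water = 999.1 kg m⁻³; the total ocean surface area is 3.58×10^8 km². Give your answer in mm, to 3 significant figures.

Draik: ice volume = 4.18×10^4 km² × 646 m = 2.700×10^4 km³; 0.88 × 2.700×10^4 × (918/999.1) = 2.183×10^4 km³ of water.
Vorith: 0.88 × 3.18×10^4 km³ × (918/999.1) = 2.571×10^4 km³ of water.
Total added water ≈ 4.755×10^13 m³ over 3.58×10^14 m² → Δh = 0.133 m = 133 mm.

≈ 133 mm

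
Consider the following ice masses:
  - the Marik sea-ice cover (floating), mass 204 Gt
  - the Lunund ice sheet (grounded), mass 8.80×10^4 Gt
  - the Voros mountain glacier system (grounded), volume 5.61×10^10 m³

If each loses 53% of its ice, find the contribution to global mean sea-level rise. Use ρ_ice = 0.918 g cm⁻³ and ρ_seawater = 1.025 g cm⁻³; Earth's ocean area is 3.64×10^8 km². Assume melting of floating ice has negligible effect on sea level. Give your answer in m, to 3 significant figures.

The Marik sea-ice cover is floating and already displaces its own weight of water, so its melt adds essentially nothing to sea level.
Lunund: 0.53 × 8.80×10^4 Gt = 4.664×10^16 kg; dividing by ρ_w = 1.025 g cm⁻³ = 1025 kg m⁻³ gives 4.550×10^13 m³ of water.
Voros: 0.53 × 5.61×10^10 m³ × (918/1025) = 2.663×10^10 m³ of water.
Total added water ≈ 4.553×10^13 m³ over 3.64×10^14 m² → Δh = 0.125 m.

≈ 0.125 m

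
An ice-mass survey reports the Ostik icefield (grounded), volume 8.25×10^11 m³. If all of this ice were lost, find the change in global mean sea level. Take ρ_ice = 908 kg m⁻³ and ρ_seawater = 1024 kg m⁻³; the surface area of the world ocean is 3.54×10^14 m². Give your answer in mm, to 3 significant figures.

≈ 2.07 mm

Ostik: 8.25×10^11 m³ × (908/1024) = 7.315×10^11 m³ of water.
Spread over 3.54×10^14 m² of ocean, Δh = 7.315×10^11 / 3.54×10^14 = 2.07×10^-3 m = 2.07 mm.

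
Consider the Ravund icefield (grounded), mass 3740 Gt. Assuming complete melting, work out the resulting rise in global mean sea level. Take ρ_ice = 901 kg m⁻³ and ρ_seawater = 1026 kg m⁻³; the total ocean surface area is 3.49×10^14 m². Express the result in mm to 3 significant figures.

≈ 10.4 mm

Ravund: 3740 Gt = 3.740×10^15 kg; dividing by ρ_w = 1026 kg m⁻³ gives 3.645×10^12 m³ of water.
Spread over 3.49×10^14 m² of ocean, Δh = 3.645×10^12 / 3.49×10^14 = 0.0104 m = 10.4 mm.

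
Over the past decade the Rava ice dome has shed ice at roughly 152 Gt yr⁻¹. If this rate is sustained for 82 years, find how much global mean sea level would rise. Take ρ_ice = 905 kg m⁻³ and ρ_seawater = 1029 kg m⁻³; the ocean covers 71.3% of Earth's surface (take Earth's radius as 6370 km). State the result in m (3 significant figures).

≈ 0.0333 m

Total mass lost = 152 Gt/yr × 82 yr = 1.246×10^4 Gt = 1.246×10^16 kg.
ρ_w = 1029 kg m⁻³, so water volume = 1.246×10^16 / 1029 = 1.211×10^13 m³.
Δh = 1.211×10^13 / 3.64×10^14 = 0.0333 m.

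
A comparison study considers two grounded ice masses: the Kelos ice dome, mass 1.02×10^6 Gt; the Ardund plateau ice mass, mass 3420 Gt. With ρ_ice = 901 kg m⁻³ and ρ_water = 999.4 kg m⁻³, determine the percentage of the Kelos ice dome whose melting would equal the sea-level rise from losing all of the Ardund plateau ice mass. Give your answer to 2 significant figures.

≈ 0.34 %

Equal sea-level rise means equal mass of meltwater, i.e. equal mass of ice lost.
Ice mass of Ardund: 3.420×10^15 kg; ice mass of Kelos: 1.020×10^18 kg.
Fraction required = 3.420×10^15 / 1.020×10^18 = 3.35×10^-3 → 0.34 %.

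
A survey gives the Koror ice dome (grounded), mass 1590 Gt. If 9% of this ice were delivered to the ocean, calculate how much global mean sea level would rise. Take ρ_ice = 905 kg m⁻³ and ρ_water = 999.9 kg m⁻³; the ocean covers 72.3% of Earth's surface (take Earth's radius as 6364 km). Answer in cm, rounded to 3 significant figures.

≈ 0.0389 cm

Koror: 0.09 × 1590 Gt = 1.431×10^14 kg; dividing by ρ_w = 999.9 kg m⁻³ gives 1.431×10^11 m³ of water.
Spread over 3.68×10^14 m² of ocean, Δh = 1.431×10^11 / 3.68×10^14 = 3.89×10^-4 m = 0.0389 cm.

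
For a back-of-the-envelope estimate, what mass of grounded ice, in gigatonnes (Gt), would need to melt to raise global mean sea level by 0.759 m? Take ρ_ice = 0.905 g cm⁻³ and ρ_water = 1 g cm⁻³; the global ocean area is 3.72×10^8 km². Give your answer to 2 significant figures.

Required water volume = Δh × A = 0.759 m × 3.72×10^14 m² = 2.823×10^14 m³.
ρ_w = 1 g cm⁻³ = 1000 kg m⁻³, so the mass of water = 2.823×10^14 m³ × 1000 kg m⁻³ = 2.823×10^17 kg = 2.8×10^5 Gt (and the same mass of ice, by conservation).

≈ 2.8×10^5 Gt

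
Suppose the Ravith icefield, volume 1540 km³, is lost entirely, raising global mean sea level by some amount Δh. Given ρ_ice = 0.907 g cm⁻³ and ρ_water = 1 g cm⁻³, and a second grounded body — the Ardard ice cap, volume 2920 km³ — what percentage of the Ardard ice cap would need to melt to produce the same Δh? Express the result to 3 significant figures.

≈ 52.7 %

Equal sea-level rise means equal mass of meltwater, i.e. equal mass of ice lost.
Ice mass of Ravith: 1.397×10^15 kg; ice mass of Ardard: 2.648×10^15 kg.
Fraction required = 1.397×10^15 / 2.648×10^15 = 0.527 → 52.7 %.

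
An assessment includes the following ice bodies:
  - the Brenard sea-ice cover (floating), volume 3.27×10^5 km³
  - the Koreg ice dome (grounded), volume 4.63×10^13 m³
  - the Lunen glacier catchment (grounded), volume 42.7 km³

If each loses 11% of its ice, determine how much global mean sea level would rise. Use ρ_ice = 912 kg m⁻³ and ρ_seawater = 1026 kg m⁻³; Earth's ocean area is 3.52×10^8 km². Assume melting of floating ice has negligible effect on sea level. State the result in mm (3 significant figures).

The Brenard sea-ice cover is floating and already displaces its own weight of water, so its melt adds essentially nothing to sea level.
Koreg: 0.11 × 4.63×10^13 m³ × (912/1026) = 4.527×10^12 m³ of water.
Lunen: 0.11 × 42.7 km³ × (912/1026) = 4.175 km³ of water.
Total added water ≈ 4.531×10^12 m³ over 3.52×10^14 m² → Δh = 0.0129 m = 12.9 mm.

≈ 12.9 mm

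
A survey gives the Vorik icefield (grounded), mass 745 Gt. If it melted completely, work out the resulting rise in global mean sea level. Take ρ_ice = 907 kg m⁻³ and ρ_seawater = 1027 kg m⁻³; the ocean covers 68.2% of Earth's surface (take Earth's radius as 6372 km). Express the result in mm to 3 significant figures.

Vorik: 745 Gt = 7.450×10^14 kg; dividing by ρ_w = 1027 kg m⁻³ gives 7.254×10^11 m³ of water.
Spread over 3.48×10^14 m² of ocean, Δh = 7.254×10^11 / 3.48×10^14 = 2.08×10^-3 m = 2.08 mm.

≈ 2.08 mm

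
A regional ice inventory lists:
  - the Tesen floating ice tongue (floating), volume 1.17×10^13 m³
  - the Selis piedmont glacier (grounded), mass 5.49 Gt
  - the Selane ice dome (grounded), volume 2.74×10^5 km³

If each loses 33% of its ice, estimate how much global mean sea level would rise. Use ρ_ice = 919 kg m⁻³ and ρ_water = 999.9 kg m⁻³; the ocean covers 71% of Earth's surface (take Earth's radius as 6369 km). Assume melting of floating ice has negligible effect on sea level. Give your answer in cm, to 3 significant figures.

≈ 23.0 cm

The Tesen floating ice tongue is floating and already displaces its own weight of water, so its melt adds essentially nothing to sea level.
Selis: 0.33 × 5.49 Gt = 1.812×10^12 kg; dividing by ρ_w = 999.9 kg m⁻³ gives 1.812×10^9 m³ of water.
Selane: 0.33 × 2.74×10^5 km³ × (919/999.9) = 8.310×10^4 km³ of water.
Total added water ≈ 8.311×10^13 m³ over 3.62×10^14 m² → Δh = 0.230 m = 23.0 cm.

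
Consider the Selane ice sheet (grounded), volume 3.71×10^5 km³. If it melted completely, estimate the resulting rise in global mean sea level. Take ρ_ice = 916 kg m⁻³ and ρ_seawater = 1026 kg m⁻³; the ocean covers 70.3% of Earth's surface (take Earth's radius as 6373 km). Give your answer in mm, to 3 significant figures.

Selane: 3.71×10^5 km³ × (916/1026) = 3.312×10^5 km³ of water.
Spread over 3.59×10^14 m² of ocean, Δh = 3.312×10^14 / 3.59×10^14 = 0.923 m = 923 mm.

≈ 923 mm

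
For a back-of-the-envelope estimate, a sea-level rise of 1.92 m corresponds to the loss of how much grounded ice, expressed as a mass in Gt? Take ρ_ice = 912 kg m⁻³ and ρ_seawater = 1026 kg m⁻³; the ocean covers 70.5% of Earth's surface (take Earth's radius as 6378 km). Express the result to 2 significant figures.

Required water volume = Δh × A = 1.92 m × 3.60×10^14 m² = 6.919×10^14 m³.
ρ_w = 1026 kg m⁻³, so the mass of water = 6.919×10^14 m³ × 1026 kg m⁻³ = 7.099×10^17 kg = 7.1×10^5 Gt (and the same mass of ice, by conservation).

≈ 7.1×10^5 Gt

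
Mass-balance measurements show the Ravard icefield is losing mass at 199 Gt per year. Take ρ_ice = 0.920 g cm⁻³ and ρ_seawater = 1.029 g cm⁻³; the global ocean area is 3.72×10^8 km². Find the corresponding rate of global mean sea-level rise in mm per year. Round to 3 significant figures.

≈ 0.520 mm/yr

ρ_w = 1.029 g cm⁻³ = 1029 kg m⁻³. Annual water volume added = 199 Gt / ρ_w = 1.990×10^14 kg / 1029 kg m⁻³ = 1.934×10^11 m³.
Δh per year = 1.934×10^11 / 3.72×10^14 = 5.20×10^-4 m = 0.520 mm.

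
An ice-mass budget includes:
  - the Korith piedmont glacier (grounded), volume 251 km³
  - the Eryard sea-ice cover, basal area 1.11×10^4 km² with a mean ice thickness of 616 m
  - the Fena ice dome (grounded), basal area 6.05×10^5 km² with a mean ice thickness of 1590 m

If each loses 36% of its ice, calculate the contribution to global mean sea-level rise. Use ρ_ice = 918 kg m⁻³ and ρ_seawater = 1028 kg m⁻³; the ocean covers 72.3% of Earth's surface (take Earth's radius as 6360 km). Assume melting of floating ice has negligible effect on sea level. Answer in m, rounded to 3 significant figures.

Korith: 0.36 × 251 km³ × (918/1028) = 80.69 km³ of water.
The Eryard sea-ice cover is floating and already displaces its own weight of water, so its melt adds essentially nothing to sea level.
Fena: ice volume = 6.05×10^5 km² × 1590 m = 9.620×10^5 km³; 0.36 × 9.620×10^5 × (918/1028) = 3.092×10^5 km³ of water.
Total added water ≈ 3.093×10^14 m³ over 3.68×10^14 m² → Δh = 0.842 m.

≈ 0.842 m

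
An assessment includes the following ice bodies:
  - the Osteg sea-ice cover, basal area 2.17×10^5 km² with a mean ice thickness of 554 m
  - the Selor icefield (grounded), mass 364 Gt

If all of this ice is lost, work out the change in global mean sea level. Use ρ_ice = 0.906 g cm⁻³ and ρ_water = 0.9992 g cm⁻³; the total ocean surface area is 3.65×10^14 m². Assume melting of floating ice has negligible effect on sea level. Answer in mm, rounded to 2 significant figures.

≈ 1.0 mm

The Osteg sea-ice cover is floating and already displaces its own weight of water, so its melt adds essentially nothing to sea level.
Selor: 364 Gt = 3.640×10^14 kg; dividing by ρ_w = 0.9992 g cm⁻³ = 999.2 kg m⁻³ gives 3.643×10^11 m³ of water.
Total added water ≈ 3.643×10^11 m³ over 3.65×10^14 m² → Δh = 9.98×10^-4 m = 1.0 mm.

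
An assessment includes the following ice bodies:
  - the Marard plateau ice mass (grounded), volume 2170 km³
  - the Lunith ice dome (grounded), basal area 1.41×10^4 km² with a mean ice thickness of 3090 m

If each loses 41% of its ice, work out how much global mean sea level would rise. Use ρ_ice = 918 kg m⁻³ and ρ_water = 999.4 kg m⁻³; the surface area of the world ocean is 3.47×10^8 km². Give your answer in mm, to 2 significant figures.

Marard: 0.41 × 2170 km³ × (918/999.4) = 817.2 km³ of water.
Lunith: ice volume = 1.41×10^4 km² × 3090 m = 4.357×10^4 km³; 0.41 × 4.357×10^4 × (918/999.4) = 1.641×10^4 km³ of water.
Total added water ≈ 1.723×10^13 m³ over 3.47×10^14 m² → Δh = 0.0496 m = 50 mm.

≈ 50 mm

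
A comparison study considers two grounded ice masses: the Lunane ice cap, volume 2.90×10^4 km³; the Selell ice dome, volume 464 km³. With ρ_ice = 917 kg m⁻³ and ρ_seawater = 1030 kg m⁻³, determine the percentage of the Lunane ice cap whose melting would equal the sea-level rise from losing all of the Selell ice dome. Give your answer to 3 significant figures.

≈ 1.60 %

Equal sea-level rise means equal mass of meltwater, i.e. equal mass of ice lost.
Ice mass of Selell: 4.255×10^14 kg; ice mass of Lunane: 2.659×10^16 kg.
Fraction required = 4.255×10^14 / 2.659×10^16 = 0.0160 → 1.60 %.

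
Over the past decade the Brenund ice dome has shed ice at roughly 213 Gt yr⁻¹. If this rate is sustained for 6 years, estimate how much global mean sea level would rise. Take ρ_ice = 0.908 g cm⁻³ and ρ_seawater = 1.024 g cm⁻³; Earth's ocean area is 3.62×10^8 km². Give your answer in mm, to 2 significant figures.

≈ 3.4 mm

Total mass lost = 213 Gt/yr × 6 yr = 1278 Gt = 1.278×10^15 kg.
ρ_w = 1.024 g cm⁻³ = 1024 kg m⁻³, so water volume = 1.278×10^15 / 1024 = 1.248×10^12 m³.
Δh = 1.248×10^12 / 3.62×10^14 = 3.45×10^-3 m = 3.4 mm.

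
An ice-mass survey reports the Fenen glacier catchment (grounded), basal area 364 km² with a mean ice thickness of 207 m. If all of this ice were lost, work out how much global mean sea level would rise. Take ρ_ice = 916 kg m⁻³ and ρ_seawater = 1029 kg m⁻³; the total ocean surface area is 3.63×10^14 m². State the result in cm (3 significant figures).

Fenen: ice volume = 364 km² × 207 m = 75.35 km³; 75.35 × (916/1029) = 67.07 km³ of water.
Spread over 3.63×10^14 m² of ocean, Δh = 6.707×10^10 / 3.63×10^14 = 1.85×10^-4 m = 0.0185 cm.

≈ 0.0185 cm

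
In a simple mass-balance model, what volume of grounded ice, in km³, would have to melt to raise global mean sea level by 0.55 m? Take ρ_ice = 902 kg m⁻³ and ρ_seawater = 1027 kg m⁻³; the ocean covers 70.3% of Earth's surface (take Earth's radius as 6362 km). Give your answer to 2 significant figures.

Required water volume = Δh × A = 0.55 m × 3.58×10^14 m² = 1.967×10^14 m³ = 1.967×10^5 km³.
Ice volume = water volume × ρ_w/ρ_ice = 1.967×10^5 × 1027/902 = 2.2×10^5 km³.

≈ 2.2×10^5 km³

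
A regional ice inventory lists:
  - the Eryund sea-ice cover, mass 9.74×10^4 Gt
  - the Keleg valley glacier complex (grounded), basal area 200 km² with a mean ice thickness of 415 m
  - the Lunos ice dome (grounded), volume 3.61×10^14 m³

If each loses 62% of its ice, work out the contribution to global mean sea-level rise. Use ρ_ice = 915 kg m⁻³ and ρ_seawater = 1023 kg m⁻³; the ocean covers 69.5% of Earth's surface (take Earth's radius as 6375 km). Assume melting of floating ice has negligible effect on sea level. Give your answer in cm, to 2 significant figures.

≈ 56 cm

The Eryund sea-ice cover is floating and already displaces its own weight of water, so its melt adds essentially nothing to sea level.
Keleg: ice volume = 200 km² × 415 m = 83.00 km³; 0.62 × 83.00 × (915/1023) = 46.03 km³ of water.
Lunos: 0.62 × 3.61×10^14 m³ × (915/1023) = 2.002×10^14 m³ of water.
Total added water ≈ 2.002×10^14 m³ over 3.55×10^14 m² → Δh = 0.564 m = 56 cm.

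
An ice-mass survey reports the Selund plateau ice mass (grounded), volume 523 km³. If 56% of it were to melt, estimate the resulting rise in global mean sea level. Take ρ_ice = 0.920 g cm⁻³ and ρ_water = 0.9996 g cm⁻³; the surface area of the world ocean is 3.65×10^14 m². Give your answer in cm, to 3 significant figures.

≈ 0.0739 cm

Selund: 0.56 × 523 km³ × (920/999.6) = 269.6 km³ of water.
Spread over 3.65×10^14 m² of ocean, Δh = 2.696×10^11 / 3.65×10^14 = 7.39×10^-4 m = 0.0739 cm.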